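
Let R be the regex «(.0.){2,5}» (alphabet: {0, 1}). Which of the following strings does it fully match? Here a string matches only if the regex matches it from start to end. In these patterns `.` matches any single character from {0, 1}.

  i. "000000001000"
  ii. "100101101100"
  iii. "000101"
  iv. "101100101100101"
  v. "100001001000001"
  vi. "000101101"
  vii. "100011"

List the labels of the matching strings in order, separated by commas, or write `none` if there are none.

i, ii, iii, iv, v, vi

i → match
ii → match
iii → match
iv → match
v → match
vi → match
vii → no match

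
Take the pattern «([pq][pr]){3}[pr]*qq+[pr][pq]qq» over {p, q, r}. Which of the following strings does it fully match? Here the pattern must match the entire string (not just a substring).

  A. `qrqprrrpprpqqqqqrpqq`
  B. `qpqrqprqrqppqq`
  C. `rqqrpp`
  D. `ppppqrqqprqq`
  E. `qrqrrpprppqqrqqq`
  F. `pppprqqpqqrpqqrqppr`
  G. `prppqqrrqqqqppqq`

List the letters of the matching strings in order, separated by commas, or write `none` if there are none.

A → no match
B → no match
C → no match — must end with `qq`
D → no match
E → no match
F → no match — must end with `qq`
G → no match

none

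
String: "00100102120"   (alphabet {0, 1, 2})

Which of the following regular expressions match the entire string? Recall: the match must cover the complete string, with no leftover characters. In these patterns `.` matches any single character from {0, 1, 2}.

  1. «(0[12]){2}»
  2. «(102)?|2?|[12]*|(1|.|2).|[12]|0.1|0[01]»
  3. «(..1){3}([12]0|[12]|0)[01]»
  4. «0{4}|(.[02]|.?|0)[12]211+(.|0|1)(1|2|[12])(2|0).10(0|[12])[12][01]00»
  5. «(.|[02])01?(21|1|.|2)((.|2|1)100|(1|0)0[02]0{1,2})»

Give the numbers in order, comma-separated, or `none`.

3

1 → no match
2 → no match
3 → match
4 → no match
5 → no match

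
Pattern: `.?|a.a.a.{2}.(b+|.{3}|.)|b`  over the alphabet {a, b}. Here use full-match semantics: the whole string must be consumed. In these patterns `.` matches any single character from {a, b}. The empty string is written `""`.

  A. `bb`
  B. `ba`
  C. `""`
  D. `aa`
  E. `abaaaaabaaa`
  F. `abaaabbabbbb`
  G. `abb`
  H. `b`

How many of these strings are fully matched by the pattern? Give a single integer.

A. `bb` → no match
B. `ba` → no match
C. `""` → match
D. `aa` → no match
E. `abaaaaabaaa` → match
F. `abaaabbabbbb` → match
G. `abb` → no match
H. `b` → match
Total matched: 4

4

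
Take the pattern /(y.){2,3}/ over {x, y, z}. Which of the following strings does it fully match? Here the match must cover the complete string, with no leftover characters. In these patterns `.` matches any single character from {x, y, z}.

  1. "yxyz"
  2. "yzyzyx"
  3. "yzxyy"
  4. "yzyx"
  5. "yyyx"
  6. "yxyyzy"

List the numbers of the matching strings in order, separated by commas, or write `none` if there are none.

1, 2, 4, 5

1 → match
2 → match
3 → no match
4 → match
5 → match
6 → no match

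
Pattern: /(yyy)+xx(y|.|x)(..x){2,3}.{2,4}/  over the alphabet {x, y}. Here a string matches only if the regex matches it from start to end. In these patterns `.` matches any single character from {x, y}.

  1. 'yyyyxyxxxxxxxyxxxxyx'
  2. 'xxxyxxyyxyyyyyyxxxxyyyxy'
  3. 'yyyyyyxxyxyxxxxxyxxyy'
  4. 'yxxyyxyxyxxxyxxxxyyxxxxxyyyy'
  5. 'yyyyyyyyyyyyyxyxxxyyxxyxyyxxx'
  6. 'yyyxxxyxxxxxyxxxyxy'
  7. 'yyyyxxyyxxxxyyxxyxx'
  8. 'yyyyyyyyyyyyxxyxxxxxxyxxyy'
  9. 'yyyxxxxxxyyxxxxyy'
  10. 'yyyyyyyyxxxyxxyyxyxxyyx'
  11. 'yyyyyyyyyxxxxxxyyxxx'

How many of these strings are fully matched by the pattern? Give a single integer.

1 → no match
2 → no match — must start with 'yyy'
3 → match
4 → no match — must start with 'yyy'
5 → no match
6 → match
7 → no match
8 → match
9 → match
10 → no match
11 → match
Total matched: 5

5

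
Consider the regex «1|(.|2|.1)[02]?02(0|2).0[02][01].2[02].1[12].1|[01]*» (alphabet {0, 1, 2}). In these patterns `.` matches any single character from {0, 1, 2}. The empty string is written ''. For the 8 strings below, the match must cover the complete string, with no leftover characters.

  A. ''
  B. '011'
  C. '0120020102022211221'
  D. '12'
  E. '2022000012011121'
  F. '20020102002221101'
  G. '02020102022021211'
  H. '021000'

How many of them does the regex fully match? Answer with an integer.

A → match
B → match
C → no match
D → no match
E → match
F → match
G → match
H → no match
Total matched: 5

5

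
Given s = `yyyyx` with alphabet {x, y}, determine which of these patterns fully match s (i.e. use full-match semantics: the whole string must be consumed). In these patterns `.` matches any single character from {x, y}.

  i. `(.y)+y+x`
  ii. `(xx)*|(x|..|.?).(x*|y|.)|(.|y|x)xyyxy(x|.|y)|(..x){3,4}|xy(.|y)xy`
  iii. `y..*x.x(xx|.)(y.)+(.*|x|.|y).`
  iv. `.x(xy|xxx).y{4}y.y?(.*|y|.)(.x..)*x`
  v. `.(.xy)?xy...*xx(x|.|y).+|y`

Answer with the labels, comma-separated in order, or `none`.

i → match
ii → no match
iii → no match
iv → no match
v → no match

i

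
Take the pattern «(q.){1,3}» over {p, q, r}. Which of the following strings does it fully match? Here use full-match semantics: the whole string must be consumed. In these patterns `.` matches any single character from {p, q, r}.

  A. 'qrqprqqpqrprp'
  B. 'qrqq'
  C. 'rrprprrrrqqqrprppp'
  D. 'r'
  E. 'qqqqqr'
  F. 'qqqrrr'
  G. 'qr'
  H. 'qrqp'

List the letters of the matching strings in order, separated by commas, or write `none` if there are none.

A → no match
B → match
C → no match — must start with 'q'
D → no match — must start with 'q'
E → match
F → no match
G → match
H → match

B, E, G, H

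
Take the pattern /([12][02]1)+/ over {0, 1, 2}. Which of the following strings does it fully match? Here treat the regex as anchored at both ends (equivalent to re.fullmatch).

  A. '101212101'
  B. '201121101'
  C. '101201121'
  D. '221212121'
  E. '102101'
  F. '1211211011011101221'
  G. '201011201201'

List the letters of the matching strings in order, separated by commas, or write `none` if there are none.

B, C

A → no match
B → match
C → match
D → no match
E → no match
F → no match
G → no match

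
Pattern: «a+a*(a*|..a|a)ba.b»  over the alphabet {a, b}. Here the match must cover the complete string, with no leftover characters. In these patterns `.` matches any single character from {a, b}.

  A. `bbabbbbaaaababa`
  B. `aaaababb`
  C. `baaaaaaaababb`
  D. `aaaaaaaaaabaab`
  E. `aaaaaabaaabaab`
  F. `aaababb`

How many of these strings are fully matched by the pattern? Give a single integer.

3

A → no match — must start with `a`
B → match
C → no match — must start with `a`
D → match
E → no match
F → match
Total matched: 3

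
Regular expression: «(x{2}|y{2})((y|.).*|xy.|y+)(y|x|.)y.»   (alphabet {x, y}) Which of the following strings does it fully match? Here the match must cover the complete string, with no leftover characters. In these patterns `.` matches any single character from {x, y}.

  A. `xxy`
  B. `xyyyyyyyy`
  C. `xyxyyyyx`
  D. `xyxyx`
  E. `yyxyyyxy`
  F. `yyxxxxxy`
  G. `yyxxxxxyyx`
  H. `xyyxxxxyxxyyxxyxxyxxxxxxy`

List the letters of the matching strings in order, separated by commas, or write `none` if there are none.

G

A. `xxy` → no match
B. `xyyyyyyyy` → no match
C. `xyxyyyyx` → no match
D. `xyxyx` → no match
E. `yyxyyyxy` → no match
F. `yyxxxxxy` → no match
G. `yyxxxxxyyx` → match
H → no match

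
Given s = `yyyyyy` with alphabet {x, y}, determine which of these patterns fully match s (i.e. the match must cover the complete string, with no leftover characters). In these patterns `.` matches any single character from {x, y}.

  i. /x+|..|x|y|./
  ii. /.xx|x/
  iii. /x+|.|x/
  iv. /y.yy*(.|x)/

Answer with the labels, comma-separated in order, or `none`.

i → no match
ii → no match
iii → no match
iv → match

iv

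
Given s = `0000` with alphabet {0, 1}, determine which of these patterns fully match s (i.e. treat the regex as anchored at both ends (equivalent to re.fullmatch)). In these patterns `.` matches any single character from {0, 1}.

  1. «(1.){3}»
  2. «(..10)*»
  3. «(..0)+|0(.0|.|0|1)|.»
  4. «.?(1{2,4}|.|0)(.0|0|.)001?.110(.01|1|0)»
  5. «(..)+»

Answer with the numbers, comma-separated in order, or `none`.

1 → no match — must start with `1`
2 → no match
3 → no match
4 → no match
5 → match

5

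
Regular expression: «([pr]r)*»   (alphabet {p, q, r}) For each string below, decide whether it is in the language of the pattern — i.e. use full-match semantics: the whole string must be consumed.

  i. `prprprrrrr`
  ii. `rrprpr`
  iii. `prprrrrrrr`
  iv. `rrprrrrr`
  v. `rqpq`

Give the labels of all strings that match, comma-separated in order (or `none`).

i, ii, iii, iv

i → match
ii → match
iii → match
iv → match
v → no match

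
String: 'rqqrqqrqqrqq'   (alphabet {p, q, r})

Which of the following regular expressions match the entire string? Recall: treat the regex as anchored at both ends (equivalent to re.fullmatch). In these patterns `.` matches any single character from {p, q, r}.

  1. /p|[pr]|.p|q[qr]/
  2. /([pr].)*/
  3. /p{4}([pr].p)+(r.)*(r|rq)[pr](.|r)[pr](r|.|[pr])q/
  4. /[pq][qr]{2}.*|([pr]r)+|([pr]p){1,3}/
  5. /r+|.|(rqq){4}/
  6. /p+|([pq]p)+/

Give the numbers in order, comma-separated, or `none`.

1 → no match
2 → no match
3 → no match — must start with 'p'
4 → no match
5 → match
6 → no match — must end with 'p'

5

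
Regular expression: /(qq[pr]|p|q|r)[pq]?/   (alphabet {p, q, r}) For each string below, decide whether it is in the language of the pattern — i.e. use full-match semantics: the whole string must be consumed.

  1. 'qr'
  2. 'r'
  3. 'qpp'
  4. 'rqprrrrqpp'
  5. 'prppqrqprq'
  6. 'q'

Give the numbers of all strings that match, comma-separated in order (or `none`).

1 → no match
2 → match
3 → no match
4 → no match
5 → no match
6 → match

2, 6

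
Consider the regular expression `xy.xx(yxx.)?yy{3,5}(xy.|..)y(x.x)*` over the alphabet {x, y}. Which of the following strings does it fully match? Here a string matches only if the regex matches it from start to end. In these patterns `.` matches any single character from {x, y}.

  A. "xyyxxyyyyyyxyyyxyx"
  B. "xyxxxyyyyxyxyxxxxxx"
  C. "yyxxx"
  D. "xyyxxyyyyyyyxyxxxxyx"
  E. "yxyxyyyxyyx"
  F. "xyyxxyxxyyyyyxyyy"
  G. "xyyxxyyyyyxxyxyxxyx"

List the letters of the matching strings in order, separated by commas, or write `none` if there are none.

A → match
B → match
C. "yyxxx" → no match — must start with "xy"
D → match
E. "yxyxyyyxyyx" → no match — must start with "xy"
F → match
G → match

A, B, D, F, G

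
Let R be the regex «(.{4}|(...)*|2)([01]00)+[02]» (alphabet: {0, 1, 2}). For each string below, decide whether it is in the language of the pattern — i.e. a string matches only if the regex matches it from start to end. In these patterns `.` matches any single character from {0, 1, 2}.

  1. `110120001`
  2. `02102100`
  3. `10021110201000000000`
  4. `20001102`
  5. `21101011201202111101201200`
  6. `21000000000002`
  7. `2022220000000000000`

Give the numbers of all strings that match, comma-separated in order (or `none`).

1 → no match
2 → no match
3 → no match
4 → no match
5 → no match
6 → match
7 → match

6, 7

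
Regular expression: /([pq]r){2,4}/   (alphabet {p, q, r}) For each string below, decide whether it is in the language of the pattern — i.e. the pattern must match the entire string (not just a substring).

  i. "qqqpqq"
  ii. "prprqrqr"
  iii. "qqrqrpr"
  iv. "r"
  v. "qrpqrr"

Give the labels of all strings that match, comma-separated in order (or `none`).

i → no match — must end with "r"
ii → match
iii → no match
iv → no match
v → no match

ii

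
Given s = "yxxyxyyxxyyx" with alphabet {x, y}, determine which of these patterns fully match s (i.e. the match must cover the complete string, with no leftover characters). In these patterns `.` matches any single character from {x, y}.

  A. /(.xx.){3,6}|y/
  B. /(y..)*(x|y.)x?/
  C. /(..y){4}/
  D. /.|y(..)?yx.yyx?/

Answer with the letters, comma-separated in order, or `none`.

A → no match
B → match
C → no match — must end with "y"
D → no match

B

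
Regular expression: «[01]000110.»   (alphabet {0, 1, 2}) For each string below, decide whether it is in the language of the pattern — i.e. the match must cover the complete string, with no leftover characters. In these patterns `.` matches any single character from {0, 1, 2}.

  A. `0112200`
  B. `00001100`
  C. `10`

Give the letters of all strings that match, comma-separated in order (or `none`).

A → no match
B → match
C → no match

B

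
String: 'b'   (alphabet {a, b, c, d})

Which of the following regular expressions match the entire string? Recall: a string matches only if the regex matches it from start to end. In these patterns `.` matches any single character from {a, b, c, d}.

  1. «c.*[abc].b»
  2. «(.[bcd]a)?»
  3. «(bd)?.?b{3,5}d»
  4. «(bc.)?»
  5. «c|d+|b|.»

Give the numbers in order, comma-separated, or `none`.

5

1 → no match — must start with 'c'
2 → no match
3 → no match — must end with 'bd'
4 → no match
5 → match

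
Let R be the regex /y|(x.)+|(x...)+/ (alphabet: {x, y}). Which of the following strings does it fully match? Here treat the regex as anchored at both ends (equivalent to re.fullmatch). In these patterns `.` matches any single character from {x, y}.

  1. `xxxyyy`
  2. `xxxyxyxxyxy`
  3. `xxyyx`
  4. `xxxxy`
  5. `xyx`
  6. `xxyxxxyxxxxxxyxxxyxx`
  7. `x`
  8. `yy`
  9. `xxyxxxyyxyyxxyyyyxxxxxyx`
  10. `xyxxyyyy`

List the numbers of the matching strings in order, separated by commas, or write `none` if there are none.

6

1 → no match
2 → no match
3 → no match
4 → no match
5 → no match
6 → match
7 → no match
8 → no match
9 → no match
10 → no match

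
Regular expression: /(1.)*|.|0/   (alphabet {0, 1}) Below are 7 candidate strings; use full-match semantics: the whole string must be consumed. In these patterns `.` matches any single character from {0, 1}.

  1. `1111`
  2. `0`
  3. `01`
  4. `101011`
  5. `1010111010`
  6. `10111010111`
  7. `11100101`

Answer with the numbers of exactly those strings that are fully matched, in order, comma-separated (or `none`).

1, 2, 4, 5

1. `1111` → match
2. `0` → match
3. `01` → no match
4. `101011` → match
5. `1010111010` → match
6. `10111010111` → no match
7. `11100101` → no match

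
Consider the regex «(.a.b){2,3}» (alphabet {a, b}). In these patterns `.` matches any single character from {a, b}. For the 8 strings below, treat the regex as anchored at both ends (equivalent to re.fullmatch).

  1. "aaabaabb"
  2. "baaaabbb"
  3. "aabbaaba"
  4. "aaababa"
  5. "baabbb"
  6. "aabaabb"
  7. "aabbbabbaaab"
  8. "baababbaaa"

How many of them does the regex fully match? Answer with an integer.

2

1 → match
2 → no match
3 → no match — must end with "b"
4 → no match — must end with "b"
5 → no match
6 → no match
7 → match
8 → no match — must end with "b"
Total matched: 2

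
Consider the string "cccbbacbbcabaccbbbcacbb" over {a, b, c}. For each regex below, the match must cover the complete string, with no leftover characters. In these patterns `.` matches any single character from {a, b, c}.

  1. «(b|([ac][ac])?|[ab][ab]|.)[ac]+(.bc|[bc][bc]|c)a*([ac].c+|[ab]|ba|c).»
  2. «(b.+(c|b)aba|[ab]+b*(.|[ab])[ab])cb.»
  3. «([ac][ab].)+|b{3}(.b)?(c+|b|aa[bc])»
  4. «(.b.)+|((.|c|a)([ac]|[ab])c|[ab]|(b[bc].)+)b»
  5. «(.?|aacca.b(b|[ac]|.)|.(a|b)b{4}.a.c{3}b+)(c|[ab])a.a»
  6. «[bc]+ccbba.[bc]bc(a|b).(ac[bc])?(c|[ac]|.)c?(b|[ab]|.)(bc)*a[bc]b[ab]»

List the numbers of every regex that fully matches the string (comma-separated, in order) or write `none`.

1 → no match
2 → no match
3 → no match
4 → no match
5 → no match — must end with "a"
6 → match

6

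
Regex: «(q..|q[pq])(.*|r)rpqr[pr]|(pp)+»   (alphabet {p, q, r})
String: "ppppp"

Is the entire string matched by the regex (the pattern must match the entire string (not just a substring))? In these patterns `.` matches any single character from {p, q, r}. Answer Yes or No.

No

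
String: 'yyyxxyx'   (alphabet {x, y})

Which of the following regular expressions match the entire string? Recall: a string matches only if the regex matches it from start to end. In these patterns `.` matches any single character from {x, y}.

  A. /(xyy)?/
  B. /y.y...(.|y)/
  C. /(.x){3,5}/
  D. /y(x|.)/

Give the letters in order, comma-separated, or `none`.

A → no match
B → match
C → no match
D → no match

B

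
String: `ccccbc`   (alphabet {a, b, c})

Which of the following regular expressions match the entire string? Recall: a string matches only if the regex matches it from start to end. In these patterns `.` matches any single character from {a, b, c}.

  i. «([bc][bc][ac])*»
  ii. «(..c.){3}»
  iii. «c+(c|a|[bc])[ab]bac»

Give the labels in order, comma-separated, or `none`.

i → match
ii → no match
iii → no match — must end with `bac`

i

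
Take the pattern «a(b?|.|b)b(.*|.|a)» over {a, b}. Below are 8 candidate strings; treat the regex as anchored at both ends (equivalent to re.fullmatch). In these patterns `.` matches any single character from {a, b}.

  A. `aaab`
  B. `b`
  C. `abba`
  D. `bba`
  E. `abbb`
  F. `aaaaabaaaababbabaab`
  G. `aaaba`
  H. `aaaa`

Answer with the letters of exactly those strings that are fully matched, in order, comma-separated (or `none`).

A → no match
B → no match — must start with `a`
C → match
D → no match — must start with `a`
E → match
F → no match
G → no match
H → no match

C, E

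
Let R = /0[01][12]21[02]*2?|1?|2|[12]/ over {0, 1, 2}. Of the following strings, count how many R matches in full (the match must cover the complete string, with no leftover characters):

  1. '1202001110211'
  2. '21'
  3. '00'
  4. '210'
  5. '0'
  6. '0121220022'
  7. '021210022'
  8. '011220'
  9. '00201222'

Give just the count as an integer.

1 → no match
2 → no match
3 → no match
4 → no match
5 → no match
6 → no match
7 → no match
8 → no match
9 → no match
Total matched: 0

0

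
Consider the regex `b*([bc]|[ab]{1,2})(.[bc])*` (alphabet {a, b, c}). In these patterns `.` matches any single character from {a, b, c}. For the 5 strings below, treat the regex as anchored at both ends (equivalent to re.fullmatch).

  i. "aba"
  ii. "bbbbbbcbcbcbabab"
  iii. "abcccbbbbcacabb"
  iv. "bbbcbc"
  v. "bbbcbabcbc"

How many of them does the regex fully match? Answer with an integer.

2

i → no match
ii → match
iii → no match
iv → match
v → no match
Total matched: 2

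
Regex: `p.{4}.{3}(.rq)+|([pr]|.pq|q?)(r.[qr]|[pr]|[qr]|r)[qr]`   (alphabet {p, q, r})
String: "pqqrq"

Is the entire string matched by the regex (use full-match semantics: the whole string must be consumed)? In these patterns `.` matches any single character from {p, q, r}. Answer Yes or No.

No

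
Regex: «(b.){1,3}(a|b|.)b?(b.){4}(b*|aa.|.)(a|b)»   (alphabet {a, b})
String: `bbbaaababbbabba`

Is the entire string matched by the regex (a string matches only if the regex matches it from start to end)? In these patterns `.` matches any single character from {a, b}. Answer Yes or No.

No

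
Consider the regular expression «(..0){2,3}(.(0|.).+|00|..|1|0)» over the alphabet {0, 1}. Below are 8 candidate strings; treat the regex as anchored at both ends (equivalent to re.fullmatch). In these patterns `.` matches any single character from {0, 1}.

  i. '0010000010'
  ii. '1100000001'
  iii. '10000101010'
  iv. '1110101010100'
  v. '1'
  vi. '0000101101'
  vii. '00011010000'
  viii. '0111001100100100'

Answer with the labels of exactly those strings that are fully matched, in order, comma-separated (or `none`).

ii, vi, vii

i → no match
ii → match
iii → no match
iv → no match
v → no match
vi → match
vii → match
viii → no match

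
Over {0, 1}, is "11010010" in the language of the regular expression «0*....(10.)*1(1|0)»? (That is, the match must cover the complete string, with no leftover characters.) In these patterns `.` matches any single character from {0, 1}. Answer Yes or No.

No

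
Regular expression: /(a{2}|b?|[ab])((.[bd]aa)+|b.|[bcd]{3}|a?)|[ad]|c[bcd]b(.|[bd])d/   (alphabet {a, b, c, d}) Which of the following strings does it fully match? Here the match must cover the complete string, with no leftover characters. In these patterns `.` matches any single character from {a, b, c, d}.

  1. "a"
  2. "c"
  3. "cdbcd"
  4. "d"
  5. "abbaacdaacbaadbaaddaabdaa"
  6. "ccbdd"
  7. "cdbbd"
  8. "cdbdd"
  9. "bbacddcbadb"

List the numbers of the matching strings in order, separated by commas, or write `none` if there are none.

1, 3, 4, 5, 6, 7, 8

1 → match
2 → no match
3 → match
4 → match
5 → match
6 → match
7 → match
8 → match
9 → no match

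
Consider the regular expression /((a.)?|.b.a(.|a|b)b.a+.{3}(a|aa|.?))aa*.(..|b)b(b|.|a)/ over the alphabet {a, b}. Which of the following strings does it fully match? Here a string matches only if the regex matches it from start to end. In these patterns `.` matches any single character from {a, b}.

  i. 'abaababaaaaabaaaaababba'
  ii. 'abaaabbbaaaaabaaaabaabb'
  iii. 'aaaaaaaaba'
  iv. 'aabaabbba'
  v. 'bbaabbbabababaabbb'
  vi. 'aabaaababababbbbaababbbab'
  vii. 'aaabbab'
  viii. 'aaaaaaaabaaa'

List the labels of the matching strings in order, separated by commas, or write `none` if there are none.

i → no match
ii → no match
iii → match
iv → no match
v → no match
vi → no match
vii → no match
viii → no match

iii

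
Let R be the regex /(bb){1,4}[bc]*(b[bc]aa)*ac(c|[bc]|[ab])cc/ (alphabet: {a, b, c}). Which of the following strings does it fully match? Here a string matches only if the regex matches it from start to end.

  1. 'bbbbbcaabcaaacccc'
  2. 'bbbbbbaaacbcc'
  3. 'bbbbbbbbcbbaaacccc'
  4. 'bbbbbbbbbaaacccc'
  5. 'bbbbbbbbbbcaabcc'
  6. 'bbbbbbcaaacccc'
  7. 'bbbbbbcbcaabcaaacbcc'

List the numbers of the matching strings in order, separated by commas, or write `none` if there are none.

1, 2, 3, 4, 6, 7

1 → match
2 → match
3 → match
4 → match
5 → no match
6 → match
7 → match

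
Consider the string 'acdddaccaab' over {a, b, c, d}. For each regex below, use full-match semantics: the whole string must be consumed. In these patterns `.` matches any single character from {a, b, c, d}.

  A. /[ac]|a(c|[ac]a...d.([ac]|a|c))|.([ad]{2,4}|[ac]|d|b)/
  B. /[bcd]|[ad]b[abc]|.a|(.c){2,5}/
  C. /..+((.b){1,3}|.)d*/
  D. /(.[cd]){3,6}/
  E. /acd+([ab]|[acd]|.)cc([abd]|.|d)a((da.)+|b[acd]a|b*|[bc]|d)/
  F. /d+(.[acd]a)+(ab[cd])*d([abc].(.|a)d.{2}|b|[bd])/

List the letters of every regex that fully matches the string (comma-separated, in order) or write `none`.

A → no match
B → no match
C → match
D → no match
E → match
F → no match — must start with 'd'

C, E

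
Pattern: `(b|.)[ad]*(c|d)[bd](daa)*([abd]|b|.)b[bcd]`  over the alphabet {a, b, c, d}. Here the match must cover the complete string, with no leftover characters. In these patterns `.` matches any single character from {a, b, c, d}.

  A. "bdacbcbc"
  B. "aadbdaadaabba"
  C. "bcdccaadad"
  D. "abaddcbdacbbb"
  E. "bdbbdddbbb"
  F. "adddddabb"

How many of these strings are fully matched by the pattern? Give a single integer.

2

A → match
B → no match
C → no match
D → no match
E → no match
F → match
Total matched: 2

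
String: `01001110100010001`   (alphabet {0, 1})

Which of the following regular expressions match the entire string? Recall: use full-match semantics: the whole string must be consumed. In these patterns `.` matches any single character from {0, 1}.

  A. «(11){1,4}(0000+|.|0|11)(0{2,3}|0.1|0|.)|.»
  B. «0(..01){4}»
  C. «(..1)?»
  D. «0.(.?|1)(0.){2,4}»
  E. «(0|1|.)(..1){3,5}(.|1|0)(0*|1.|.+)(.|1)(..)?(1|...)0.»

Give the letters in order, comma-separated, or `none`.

B

A → no match
B → match
C → no match
D → no match
E → no match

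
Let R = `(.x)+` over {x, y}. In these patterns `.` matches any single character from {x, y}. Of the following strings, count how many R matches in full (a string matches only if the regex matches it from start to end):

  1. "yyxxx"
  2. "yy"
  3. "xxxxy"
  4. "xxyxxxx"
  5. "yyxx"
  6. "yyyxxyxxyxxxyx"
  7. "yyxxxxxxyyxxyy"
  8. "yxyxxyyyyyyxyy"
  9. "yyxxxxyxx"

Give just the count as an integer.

0

1. "yyxxx" → no match
2. "yy" → no match — must end with "x"
3. "xxxxy" → no match — must end with "x"
4. "xxyxxxx" → no match
5. "yyxx" → no match
6 → no match
7 → no match — must end with "x"
8 → no match — must end with "x"
9. "yyxxxxyxx" → no match
Total matched: 0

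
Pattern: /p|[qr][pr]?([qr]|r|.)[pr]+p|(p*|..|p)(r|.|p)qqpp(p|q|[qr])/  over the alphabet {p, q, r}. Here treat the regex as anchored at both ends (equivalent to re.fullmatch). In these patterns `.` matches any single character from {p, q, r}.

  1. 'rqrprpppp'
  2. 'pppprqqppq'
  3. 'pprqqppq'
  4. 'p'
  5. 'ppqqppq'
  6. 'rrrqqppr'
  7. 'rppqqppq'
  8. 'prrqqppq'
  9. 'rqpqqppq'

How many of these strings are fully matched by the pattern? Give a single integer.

1 → match
2 → match
3 → match
4 → match
5 → match
6 → match
7 → match
8 → match
9 → match
Total matched: 9

9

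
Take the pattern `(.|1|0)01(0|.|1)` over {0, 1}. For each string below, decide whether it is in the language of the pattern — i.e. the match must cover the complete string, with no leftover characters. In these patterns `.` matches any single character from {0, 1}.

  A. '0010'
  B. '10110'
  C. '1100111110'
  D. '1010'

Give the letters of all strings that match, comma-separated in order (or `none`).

A → match
B → no match
C → no match
D → match

A, D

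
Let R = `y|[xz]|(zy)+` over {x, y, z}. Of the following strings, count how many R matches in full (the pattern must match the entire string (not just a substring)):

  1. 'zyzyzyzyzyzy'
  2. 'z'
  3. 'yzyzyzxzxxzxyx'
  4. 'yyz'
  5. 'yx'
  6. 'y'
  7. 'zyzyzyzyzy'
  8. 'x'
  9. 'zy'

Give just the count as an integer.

6

1 → match
2 → match
3 → no match
4 → no match
5 → no match
6 → match
7 → match
8 → match
9 → match
Total matched: 6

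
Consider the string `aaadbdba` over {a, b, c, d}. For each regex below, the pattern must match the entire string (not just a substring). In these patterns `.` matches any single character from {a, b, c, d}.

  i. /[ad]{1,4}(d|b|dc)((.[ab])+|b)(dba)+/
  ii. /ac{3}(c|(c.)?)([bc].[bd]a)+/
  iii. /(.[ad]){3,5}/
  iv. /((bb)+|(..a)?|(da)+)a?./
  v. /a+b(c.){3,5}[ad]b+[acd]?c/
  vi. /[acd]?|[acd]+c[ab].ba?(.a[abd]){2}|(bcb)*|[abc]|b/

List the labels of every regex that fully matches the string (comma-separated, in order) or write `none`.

i → match
ii → no match — must start with `ac`
iii → match
iv → no match
v → no match — must end with `c`
vi → no match

i, iii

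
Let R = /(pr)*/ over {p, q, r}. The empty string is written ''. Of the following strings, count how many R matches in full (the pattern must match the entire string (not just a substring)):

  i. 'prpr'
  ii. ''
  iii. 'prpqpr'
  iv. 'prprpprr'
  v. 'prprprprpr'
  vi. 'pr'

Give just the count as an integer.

4

i → match
ii → match
iii → no match
iv → no match
v → match
vi → match
Total matched: 4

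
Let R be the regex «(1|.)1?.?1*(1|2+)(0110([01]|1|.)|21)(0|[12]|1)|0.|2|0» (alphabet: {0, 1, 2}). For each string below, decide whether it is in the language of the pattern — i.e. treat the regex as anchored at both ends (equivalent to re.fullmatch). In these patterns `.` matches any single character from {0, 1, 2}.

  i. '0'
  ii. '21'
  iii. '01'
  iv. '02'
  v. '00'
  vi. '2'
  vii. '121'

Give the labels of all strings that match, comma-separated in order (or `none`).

i → match
ii → no match
iii → match
iv → match
v → match
vi → match
vii → no match

i, iii, iv, v, vi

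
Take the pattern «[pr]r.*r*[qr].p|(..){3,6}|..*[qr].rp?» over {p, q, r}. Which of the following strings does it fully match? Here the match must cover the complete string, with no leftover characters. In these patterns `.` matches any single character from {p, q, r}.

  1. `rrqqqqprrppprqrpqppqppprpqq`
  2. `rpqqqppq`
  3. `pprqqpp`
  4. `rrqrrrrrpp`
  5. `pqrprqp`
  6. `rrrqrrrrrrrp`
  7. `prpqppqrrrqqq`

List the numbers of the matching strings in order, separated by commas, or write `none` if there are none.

2, 4, 6

1 → no match
2 → match
3 → no match
4 → match
5 → no match
6 → match
7 → no match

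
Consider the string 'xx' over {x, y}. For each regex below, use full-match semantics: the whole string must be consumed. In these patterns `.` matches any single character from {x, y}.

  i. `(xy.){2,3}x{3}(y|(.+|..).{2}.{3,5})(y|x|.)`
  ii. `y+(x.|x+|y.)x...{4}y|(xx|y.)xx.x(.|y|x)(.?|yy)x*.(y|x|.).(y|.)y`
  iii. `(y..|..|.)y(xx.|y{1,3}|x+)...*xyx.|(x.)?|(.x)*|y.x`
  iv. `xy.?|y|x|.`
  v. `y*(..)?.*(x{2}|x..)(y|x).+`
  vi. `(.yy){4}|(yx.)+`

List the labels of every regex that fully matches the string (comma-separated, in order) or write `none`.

i → no match — must start with 'xy'
ii → no match — must end with 'y'
iii → match
iv → no match
v → no match
vi → no match

iii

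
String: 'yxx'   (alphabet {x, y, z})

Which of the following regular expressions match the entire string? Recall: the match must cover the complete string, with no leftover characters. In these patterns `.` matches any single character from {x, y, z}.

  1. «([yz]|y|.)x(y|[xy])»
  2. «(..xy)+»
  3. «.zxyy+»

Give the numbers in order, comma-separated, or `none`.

1 → match
2 → no match — must end with 'xy'
3 → no match — must end with 'y'

1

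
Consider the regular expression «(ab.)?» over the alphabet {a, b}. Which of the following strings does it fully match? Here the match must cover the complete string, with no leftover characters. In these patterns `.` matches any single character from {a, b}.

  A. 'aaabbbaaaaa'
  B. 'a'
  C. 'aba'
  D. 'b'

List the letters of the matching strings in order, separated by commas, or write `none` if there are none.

C

A. 'aaabbbaaaaa' → no match
B. 'a' → no match
C. 'aba' → match
D. 'b' → no match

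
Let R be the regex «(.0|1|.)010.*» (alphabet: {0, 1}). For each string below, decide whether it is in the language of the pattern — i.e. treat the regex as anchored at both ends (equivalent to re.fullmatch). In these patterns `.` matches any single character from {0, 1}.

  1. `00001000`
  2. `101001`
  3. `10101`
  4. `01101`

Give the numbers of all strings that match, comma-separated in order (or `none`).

2, 3

1 → no match
2 → match
3 → match
4 → no match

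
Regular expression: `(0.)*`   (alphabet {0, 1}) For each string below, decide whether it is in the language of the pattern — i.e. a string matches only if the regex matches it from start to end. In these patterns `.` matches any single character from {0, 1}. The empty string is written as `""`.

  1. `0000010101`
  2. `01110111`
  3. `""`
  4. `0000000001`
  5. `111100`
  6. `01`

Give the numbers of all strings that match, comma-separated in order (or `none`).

1. `0000010101` → match
2. `01110111` → no match
3. `""` → match
4. `0000000001` → match
5. `111100` → no match
6. `01` → match

1, 3, 4, 6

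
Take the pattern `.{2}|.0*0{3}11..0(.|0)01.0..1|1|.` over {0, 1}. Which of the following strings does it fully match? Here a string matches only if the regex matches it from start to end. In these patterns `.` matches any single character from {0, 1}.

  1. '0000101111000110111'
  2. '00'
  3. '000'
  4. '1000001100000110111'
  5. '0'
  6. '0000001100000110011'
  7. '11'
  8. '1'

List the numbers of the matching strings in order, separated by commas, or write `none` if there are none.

2, 4, 5, 6, 7, 8

1 → no match
2 → match
3 → no match
4 → match
5 → match
6 → match
7 → match
8 → match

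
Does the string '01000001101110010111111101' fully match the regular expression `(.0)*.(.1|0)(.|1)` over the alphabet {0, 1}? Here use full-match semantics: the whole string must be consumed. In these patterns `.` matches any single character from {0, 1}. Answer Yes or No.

No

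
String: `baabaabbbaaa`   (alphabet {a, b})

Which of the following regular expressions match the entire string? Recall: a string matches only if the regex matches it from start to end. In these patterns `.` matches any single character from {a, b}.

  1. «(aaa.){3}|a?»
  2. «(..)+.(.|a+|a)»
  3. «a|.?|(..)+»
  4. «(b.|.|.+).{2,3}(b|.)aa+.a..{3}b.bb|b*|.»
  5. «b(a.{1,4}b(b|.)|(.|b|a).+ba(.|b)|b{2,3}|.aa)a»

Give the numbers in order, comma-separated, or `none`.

1 → no match
2 → match
3 → match
4 → no match
5 → match

2, 3, 5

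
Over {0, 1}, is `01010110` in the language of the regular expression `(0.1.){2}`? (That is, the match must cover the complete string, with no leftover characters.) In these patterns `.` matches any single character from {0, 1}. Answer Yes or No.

No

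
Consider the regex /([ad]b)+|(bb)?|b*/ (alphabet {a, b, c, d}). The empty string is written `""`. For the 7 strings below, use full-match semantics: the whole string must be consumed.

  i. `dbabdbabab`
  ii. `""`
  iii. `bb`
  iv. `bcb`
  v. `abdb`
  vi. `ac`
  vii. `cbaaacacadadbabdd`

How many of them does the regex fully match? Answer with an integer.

4

i → match
ii → match
iii → match
iv → no match
v → match
vi → no match
vii → no match
Total matched: 4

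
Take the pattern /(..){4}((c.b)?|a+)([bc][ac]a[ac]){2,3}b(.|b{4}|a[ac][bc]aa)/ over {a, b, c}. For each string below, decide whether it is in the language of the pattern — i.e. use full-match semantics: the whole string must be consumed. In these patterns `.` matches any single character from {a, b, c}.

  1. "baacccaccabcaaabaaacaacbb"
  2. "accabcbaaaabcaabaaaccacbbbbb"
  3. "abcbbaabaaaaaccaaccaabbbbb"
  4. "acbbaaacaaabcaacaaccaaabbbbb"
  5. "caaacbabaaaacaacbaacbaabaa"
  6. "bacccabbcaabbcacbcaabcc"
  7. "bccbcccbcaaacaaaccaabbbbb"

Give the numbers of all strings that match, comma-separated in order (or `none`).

1 → match
2 → match
3 → match
4 → match
5 → match
6 → no match
7 → match

1, 2, 3, 4, 5, 7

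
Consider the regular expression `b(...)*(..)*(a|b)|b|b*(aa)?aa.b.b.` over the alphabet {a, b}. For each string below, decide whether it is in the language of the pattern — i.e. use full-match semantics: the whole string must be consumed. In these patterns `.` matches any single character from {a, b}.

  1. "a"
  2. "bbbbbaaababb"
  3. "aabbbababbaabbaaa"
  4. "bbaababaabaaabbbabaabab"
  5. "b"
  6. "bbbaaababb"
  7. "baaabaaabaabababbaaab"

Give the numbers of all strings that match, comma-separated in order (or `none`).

1 → no match
2 → match
3 → no match
4 → match
5 → match
6 → match
7 → match

2, 4, 5, 6, 7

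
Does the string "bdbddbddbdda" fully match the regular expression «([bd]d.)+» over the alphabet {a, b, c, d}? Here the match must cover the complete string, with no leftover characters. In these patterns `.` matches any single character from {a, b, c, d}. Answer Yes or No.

Yes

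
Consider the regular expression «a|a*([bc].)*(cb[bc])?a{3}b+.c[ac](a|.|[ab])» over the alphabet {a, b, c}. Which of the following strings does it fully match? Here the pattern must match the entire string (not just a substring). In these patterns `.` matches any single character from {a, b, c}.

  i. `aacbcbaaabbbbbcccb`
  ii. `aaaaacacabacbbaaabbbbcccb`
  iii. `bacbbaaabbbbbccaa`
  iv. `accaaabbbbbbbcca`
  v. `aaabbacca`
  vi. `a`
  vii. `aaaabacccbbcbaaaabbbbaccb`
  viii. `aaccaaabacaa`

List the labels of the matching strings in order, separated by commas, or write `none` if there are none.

i → match
ii → match
iii → match
iv → match
v. `aaabbacca` → match
vi. `a` → match
vii → match
viii. `aaccaaabacaa` → match

i, ii, iii, iv, v, vi, vii, viii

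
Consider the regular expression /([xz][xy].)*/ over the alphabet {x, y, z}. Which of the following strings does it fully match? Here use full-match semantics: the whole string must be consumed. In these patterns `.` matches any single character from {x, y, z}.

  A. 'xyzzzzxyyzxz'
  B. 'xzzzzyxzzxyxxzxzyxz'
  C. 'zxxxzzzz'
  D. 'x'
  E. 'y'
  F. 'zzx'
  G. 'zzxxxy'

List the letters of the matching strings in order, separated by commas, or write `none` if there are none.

A → no match
B → no match
C → no match
D → no match
E → no match
F → no match
G → no match

none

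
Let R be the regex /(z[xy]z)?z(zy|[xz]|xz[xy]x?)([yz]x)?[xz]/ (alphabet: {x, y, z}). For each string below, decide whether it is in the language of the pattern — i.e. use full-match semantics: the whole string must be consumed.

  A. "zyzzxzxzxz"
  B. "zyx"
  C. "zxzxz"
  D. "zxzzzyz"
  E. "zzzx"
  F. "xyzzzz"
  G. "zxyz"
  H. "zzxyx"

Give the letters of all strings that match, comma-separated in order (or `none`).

A, C, D

A → match
B → no match
C → match
D → match
E → no match
F → no match
G → no match
H → no match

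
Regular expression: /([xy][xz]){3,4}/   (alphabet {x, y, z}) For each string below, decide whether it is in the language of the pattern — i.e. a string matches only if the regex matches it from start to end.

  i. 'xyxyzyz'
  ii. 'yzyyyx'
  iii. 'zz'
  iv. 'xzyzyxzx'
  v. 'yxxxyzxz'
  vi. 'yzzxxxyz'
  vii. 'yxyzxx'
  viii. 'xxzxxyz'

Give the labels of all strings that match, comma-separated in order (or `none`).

i → no match
ii → no match
iii → no match
iv → no match
v → match
vi → no match
vii → match
viii → no match

v, vii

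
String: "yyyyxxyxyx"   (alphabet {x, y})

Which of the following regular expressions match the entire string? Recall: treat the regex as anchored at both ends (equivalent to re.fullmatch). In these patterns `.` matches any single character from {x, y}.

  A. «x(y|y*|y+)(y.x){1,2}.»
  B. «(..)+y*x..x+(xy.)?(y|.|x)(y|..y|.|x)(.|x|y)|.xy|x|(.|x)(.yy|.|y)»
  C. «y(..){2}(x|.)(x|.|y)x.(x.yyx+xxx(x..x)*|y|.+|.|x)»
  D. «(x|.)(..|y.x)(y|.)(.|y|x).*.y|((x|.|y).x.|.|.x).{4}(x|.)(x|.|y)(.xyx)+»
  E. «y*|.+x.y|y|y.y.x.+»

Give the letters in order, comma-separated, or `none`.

A → no match — must start with "x"
B → no match
C → match
D → no match
E → match

C, E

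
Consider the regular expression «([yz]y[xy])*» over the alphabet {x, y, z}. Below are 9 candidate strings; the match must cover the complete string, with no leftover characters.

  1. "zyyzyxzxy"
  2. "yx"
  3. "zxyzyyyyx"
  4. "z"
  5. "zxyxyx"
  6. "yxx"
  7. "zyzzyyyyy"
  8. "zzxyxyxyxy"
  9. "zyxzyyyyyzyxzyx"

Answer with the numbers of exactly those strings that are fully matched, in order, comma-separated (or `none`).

9

1 → no match
2 → no match
3 → no match
4 → no match
5 → no match
6 → no match
7 → no match
8 → no match
9 → match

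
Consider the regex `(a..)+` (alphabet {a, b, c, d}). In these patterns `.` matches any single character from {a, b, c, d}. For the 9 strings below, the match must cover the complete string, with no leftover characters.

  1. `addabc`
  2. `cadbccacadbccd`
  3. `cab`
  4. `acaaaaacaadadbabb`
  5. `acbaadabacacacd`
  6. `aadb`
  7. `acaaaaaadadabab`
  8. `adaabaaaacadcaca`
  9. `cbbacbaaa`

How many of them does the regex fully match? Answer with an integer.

1 → match
2 → no match — must start with `a`
3 → no match — must start with `a`
4 → no match
5 → no match
6 → no match
7 → no match
8 → no match
9 → no match — must start with `a`
Total matched: 1

1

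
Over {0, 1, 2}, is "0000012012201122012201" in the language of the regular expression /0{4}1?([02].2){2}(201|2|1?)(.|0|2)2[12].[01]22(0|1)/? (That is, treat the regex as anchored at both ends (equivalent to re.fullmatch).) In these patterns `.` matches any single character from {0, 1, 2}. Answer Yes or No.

No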